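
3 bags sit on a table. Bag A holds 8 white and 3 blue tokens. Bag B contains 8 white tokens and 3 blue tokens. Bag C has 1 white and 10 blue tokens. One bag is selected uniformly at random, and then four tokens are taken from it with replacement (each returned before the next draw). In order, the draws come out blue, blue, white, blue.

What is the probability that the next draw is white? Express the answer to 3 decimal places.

The likelihood of the observed sequence under each hypothesis: P(data | bag A) = (3/11)(3/11)(8/11)(3/11) = 0.014753; P(data | bag B) = (3/11)(3/11)(8/11)(3/11) = 0.014753; P(data | bag C) = (10/11)(10/11)(1/11)(10/11) = 0.068301.
Multiplying each by its prior: 1/3 · 0.014753 = 0.0049177, 1/3 · 0.014753 = 0.0049177, 1/3 · 0.068301 = 0.022767; these sum to 0.032603.
Normalising, the posterior is P(bag A | data) = 0.15084, P(bag B | data) = 0.15084, P(bag C | data) = 0.69832.
Averaging over the posterior, P(white next | data) = (8/11)(0.15084) + (8/11)(0.15084) + (1/11)(0.69832) = 0.28288.

0.283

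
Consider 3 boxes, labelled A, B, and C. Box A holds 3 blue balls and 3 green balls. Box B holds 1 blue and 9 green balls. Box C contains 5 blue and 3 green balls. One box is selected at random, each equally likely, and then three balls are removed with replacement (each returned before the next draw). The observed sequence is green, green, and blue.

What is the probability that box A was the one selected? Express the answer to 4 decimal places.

0.4253

For each hypothesis, P(data | H) works out to: P(data | box A) = (3/6)(3/6)(3/6) = 0.125; P(data | box B) = (9/10)(9/10)(1/10) = 0.081; P(data | box C) = (3/8)(3/8)(5/8) = 0.087891.
The prior-weighted likelihoods are 1/3 · 0.125 = 0.041667, 1/3 · 0.081 = 0.027, 1/3 · 0.087891 = 0.029297; with total 0.097964.
Therefore the posterior P(box A | data) = (0.041667) / (0.097964) = 0.42533.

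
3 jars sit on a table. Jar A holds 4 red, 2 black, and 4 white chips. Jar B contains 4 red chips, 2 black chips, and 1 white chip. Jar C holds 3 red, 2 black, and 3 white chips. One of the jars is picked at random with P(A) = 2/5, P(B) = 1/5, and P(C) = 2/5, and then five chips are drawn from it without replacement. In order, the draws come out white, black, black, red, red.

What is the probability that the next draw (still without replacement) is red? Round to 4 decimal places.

Compute the likelihood of the observed sequence for each case: P(data | jar A) = (4/10)(2/9)(1/8)(4/7)(3/6) = 0.0031746; P(data | jar B) = (1/7)(2/6)(1/5)(4/4)(3/3) = 0.0095238; P(data | jar C) = (3/8)(2/7)(1/6)(3/5)(2/4) = 0.0053571.
Multiplying each by its prior: 2/5 · 0.0031746 = 0.0012698, 1/5 · 0.0095238 = 0.0019048, 2/5 · 0.0053571 = 0.0021429; these sum to 0.0053175.
Normalising, the posterior is P(jar A | data) = 0.23881, P(jar B | data) = 0.35821, P(jar C | data) = 0.40299.
Averaging over the posterior, P(red next | data) = (2/5)(0.23881) + (1)(0.35821) + (1/3)(0.40299) = 0.58806.

0.5881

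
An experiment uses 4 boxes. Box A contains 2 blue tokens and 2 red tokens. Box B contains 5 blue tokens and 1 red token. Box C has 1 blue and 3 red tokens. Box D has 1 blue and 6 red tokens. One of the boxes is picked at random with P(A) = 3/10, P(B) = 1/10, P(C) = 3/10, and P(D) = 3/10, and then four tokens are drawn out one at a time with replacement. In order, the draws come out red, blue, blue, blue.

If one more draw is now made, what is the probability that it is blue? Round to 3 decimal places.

0.563

Compute the likelihood of the observed sequence for each case: P(data | box A) = (2/4)(2/4)(2/4)(2/4) = 0.0625; P(data | box B) = (1/6)(5/6)(5/6)(5/6) = 0.096451; P(data | box C) = (3/4)(1/4)(1/4)(1/4) = 0.011719; P(data | box D) = (6/7)(1/7)(1/7)(1/7) = 0.002499.
The prior-weighted likelihoods are 3/10 · 0.0625 = 0.01875, 1/10 · 0.096451 = 0.0096451, 3/10 · 0.011719 = 0.0035156, 3/10 · 0.002499 = 0.00074969; with total 0.03266.
Dividing through by the total gives posterior P(box A | data) = 0.57409, P(box B | data) = 0.29531, P(box C | data) = 0.10764, P(box D | data) = 0.022954.
The predictive probability is P(blue next | data) = (1/2)(0.57409) + (5/6)(0.29531) + (1/4)(0.10764) + (1/7)(0.022954) = 0.56333.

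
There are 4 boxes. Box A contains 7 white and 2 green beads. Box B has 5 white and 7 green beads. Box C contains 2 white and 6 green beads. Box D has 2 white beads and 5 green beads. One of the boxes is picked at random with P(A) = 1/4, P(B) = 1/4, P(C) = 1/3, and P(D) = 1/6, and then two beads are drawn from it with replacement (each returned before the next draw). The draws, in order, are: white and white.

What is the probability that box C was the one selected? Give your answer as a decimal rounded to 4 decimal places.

0.0909

Under each hypothesis, the probability of the observed sequence is: P(data | box A) = (7/9)(7/9) = 0.60494; P(data | box B) = (5/12)(5/12) = 0.17361; P(data | box C) = (2/8)(2/8) = 0.0625; P(data | box D) = (2/7)(2/7) = 0.081633.
Multiplying each by its prior: 1/4 · 0.60494 = 0.15123, 1/4 · 0.17361 = 0.043403, 1/3 · 0.0625 = 0.020833, 1/6 · 0.081633 = 0.013605; these sum to 0.22908.
Therefore the posterior P(box C | data) = (0.020833) / (0.22908) = 0.090945.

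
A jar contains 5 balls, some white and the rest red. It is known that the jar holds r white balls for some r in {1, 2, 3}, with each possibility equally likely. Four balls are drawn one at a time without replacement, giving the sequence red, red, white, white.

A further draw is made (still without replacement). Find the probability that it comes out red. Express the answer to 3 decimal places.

Under each hypothesis, the probability of the observed sequence is: P(data | r = 1) = (4/5)(3/4)(1/3)(0/2) = 0; P(data | r = 2) = (3/5)(2/4)(2/3)(1/2) = 1/10; P(data | r = 3) = (2/5)(1/4)(3/3)(2/2) = 1/10.
The prior-weighted likelihoods are 1/3 · 0 = 0, 1/3 · 1/10 = 1/30, 1/3 · 1/10 = 1/30; these sum to 1/15.
Dividing through by the total gives posterior P(r = 1 | data) = 0, P(r = 2 | data) = 1/2, P(r = 3 | data) = 1/2.
Averaging over the posterior, P(red next | data) = (1)(1/2) + (0)(1/2) = 1/2.

0.500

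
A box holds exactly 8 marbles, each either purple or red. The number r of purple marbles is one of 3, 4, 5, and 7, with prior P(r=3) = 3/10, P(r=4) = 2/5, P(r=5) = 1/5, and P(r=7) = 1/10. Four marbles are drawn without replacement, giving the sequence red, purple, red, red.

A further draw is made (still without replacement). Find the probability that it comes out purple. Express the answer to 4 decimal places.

The likelihood of the observed sequence under each hypothesis: P(data | r = 3) = (5/8)(3/7)(4/6)(3/5) = 3/28; P(data | r = 4) = (4/8)(4/7)(3/6)(2/5) = 2/35; P(data | r = 5) = (3/8)(5/7)(2/6)(1/5) = 1/56; P(data | r = 7) = (1/8)(7/7)(0/6) = 0.
Multiplying each by its prior: 3/10 · 3/28 = 9/280, 2/5 · 2/35 = 4/175, 1/5 · 1/56 = 1/280, 1/10 · 0 = 0; with total 41/700.
The posterior is then P(r = 3 | data) = 45/82, P(r = 4 | data) = 16/41, P(r = 5 | data) = 5/82, P(r = 7 | data) = 0.
Averaging over the posterior, P(purple next | data) = (1/2)(45/82) + (3/4)(16/41) + (1)(5/82) = 103/164.

0.6280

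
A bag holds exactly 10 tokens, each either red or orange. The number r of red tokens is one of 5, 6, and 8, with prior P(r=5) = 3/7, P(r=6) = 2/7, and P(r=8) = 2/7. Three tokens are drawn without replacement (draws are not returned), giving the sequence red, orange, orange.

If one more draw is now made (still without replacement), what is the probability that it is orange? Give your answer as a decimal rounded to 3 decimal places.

Compute the likelihood of the observed sequence for each case: P(data | r = 5) = (5/10)(5/9)(4/8) = 5/36; P(data | r = 6) = (6/10)(4/9)(3/8) = 1/10; P(data | r = 8) = (8/10)(2/9)(1/8) = 1/45.
The prior-weighted likelihoods are 3/7 · 5/36 = 5/84, 2/7 · 1/10 = 1/35, 2/7 · 1/45 = 2/315; these sum to 17/180.
Dividing through by the total gives posterior P(r = 5 | data) = 75/119, P(r = 6 | data) = 36/119, P(r = 8 | data) = 8/119.
Averaging over the posterior, P(orange next | data) = (3/7)(75/119) + (2/7)(36/119) + (0)(8/119) = 297/833.

0.357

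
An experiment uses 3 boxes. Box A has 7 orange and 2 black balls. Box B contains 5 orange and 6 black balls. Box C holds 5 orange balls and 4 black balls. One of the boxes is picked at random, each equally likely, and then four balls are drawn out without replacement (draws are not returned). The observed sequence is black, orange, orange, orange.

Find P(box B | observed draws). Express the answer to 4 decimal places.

0.1724

Under each hypothesis, the probability of the observed sequence is: P(data | box A) = (2/9)(7/8)(6/7)(5/6) = 0.13889; P(data | box B) = (6/11)(5/10)(4/9)(3/8) = 0.045455; P(data | box C) = (4/9)(5/8)(4/7)(3/6) = 0.079365.
The prior-weighted likelihoods are 1/3 · 0.13889 = 0.046296, 1/3 · 0.045455 = 0.015152, 1/3 · 0.079365 = 0.026455; with total 0.087903.
So P(box B | data) = (0.015152) / (0.087903) = 0.17237.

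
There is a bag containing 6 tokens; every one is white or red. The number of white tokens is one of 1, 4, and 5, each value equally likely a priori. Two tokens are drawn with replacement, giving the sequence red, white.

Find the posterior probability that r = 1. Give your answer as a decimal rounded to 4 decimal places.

Compute the likelihood of the observed sequence for each case: P(data | r = 1) = (5/6)(1/6) = 5/36; P(data | r = 4) = (2/6)(4/6) = 2/9; P(data | r = 5) = (1/6)(5/6) = 5/36.
The prior-weighted likelihoods are 1/3 · 5/36 = 5/108, 1/3 · 2/9 = 2/27, 1/3 · 5/36 = 5/108; summing to 1/6.
So P(r = 1 | data) = (5/108) / (1/6) = 5/18.

0.2778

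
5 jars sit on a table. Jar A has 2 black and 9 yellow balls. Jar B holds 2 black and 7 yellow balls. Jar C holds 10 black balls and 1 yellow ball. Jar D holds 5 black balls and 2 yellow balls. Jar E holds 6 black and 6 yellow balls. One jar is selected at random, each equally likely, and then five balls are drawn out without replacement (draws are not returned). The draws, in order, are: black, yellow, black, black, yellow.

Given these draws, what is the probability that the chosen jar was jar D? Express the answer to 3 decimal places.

The likelihood of the observed sequence under each hypothesis: P(data | jar A) = (2/11)(9/10)(1/9)(0/8) = 0; P(data | jar B) = (2/9)(7/8)(1/7)(0/6) = 0; P(data | jar C) = (10/11)(1/10)(9/9)(8/8)(0/7) = 0; P(data | jar D) = (5/7)(2/6)(4/5)(3/4)(1/3) = 0.047619; P(data | jar E) = (6/12)(6/11)(5/10)(4/9)(5/8) = 0.037879.
Multiplying each by its prior: 1/5 · 0 = 0, 1/5 · 0 = 0, 1/5 · 0 = 0, 1/5 · 0.047619 = 0.0095238, 1/5 · 0.037879 = 0.0075758; summing to 0.0171.
Hence P(jar D | data) = (0.0095238) / (0.0171) = 0.55696.

0.557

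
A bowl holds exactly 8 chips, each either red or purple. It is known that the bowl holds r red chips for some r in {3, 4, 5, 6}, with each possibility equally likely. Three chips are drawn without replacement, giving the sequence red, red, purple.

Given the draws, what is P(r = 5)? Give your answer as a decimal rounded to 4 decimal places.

0.3030

For each hypothesis, P(data | H) works out to: P(data | r = 3) = (3/8)(2/7)(5/6) = 5/56; P(data | r = 4) = (4/8)(3/7)(4/6) = 1/7; P(data | r = 5) = (5/8)(4/7)(3/6) = 5/28; P(data | r = 6) = (6/8)(5/7)(2/6) = 5/28.
The prior-weighted likelihoods are 1/4 · 5/56 = 5/224, 1/4 · 1/7 = 1/28, 1/4 · 5/28 = 5/112, 1/4 · 5/28 = 5/112; with total 33/224.
So P(r = 5 | data) = (5/112) / (33/224) = 10/33.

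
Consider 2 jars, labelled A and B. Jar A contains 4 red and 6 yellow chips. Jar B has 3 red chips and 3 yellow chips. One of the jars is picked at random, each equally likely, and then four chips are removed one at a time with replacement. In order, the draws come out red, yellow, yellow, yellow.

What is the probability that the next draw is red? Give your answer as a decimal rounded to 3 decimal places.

0.442

Compute the likelihood of the observed sequence for each case: P(data | jar A) = (4/10)(6/10)(6/10)(6/10) = 0.0864; P(data | jar B) = (3/6)(3/6)(3/6)(3/6) = 0.0625.
Weighting by the prior gives 1/2 · 0.0864 = 0.0432, 1/2 · 0.0625 = 0.03125; summing to 0.07445.
Normalising, the posterior is P(jar A | data) = 0.58026, P(jar B | data) = 0.41974.
So P(red next | data) = Σ P(red next | H) P(H | data) = (2/5)(0.58026) + (1/2)(0.41974) = 0.44197.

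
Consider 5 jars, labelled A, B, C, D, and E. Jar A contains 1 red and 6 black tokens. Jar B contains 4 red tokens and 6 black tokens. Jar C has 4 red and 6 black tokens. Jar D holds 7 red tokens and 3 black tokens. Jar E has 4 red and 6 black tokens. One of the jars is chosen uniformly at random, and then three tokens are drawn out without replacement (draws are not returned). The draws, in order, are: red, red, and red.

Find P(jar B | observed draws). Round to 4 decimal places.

0.0851

For each hypothesis, P(data | H) works out to: P(data | jar A) = (1/7)(0/6) = 0; P(data | jar B) = (4/10)(3/9)(2/8) = 1/30; P(data | jar C) = (4/10)(3/9)(2/8) = 1/30; P(data | jar D) = (7/10)(6/9)(5/8) = 7/24; P(data | jar E) = (4/10)(3/9)(2/8) = 1/30.
Multiplying each by its prior: 1/5 · 0 = 0, 1/5 · 1/30 = 1/150, 1/5 · 1/30 = 1/150, 1/5 · 7/24 = 7/120, 1/5 · 1/30 = 1/150; summing to 47/600.
Therefore the posterior P(jar B | data) = (1/150) / (47/600) = 4/47.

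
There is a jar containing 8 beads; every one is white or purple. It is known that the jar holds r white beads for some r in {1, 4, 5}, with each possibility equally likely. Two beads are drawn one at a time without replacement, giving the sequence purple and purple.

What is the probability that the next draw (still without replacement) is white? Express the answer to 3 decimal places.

0.333

For each hypothesis, P(data | H) works out to: P(data | r = 1) = (7/8)(6/7) = 3/4; P(data | r = 4) = (4/8)(3/7) = 3/14; P(data | r = 5) = (3/8)(2/7) = 3/28.
The prior-weighted likelihoods are 1/3 · 3/4 = 1/4, 1/3 · 3/14 = 1/14, 1/3 · 3/28 = 1/28; summing to 5/14.
Dividing through by the total gives posterior P(r = 1 | data) = 7/10, P(r = 4 | data) = 1/5, P(r = 5 | data) = 1/10.
So P(white next | data) = Σ P(white next | H) P(H | data) = (1/6)(7/10) + (2/3)(1/5) + (5/6)(1/10) = 1/3.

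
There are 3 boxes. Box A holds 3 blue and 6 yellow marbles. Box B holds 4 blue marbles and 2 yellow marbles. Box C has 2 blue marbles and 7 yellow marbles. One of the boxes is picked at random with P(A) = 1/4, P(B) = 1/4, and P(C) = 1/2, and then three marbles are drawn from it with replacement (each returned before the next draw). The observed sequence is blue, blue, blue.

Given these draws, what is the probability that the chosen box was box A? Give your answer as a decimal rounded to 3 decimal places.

0.104

Compute the likelihood of the observed sequence for each case: P(data | box A) = (3/9)(3/9)(3/9) = 0.037037; P(data | box B) = (4/6)(4/6)(4/6) = 0.2963; P(data | box C) = (2/9)(2/9)(2/9) = 0.010974.
Weighting by the prior gives 1/4 · 0.037037 = 0.0092593, 1/4 · 0.2963 = 0.074074, 1/2 · 0.010974 = 0.005487; summing to 0.08882.
By Bayes' rule, P(box A | data) = (0.0092593) / (0.08882) = 0.10425.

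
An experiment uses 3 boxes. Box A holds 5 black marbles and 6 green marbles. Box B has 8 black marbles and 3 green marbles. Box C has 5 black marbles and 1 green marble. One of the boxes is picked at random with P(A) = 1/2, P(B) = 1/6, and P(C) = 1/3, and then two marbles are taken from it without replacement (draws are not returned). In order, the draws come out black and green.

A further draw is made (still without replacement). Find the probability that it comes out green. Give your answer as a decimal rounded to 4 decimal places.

Compute the likelihood of the observed sequence for each case: P(data | box A) = (5/11)(6/10) = 3/11; P(data | box B) = (8/11)(3/10) = 12/55; P(data | box C) = (5/6)(1/5) = 1/6.
The prior-weighted likelihoods are 1/2 · 3/11 = 3/22, 1/6 · 12/55 = 2/55, 1/3 · 1/6 = 1/18; these sum to 113/495.
Dividing through by the total gives posterior P(box A | data) = 135/226, P(box B | data) = 18/113, P(box C | data) = 55/226.
The predictive probability is P(green next | data) = (5/9)(135/226) + (2/9)(18/113) + (0)(55/226) = 83/226.

0.3673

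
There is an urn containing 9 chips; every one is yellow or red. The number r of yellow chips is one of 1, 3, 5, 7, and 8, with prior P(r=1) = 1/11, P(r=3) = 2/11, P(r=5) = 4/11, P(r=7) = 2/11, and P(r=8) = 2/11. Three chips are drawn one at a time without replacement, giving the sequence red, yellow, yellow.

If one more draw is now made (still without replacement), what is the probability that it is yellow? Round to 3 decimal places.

0.631

For each hypothesis, P(data | H) works out to: P(data | r = 1) = (8/9)(1/8)(0/7) = 0; P(data | r = 3) = (6/9)(3/8)(2/7) = 1/14; P(data | r = 5) = (4/9)(5/8)(4/7) = 10/63; P(data | r = 7) = (2/9)(7/8)(6/7) = 1/6; P(data | r = 8) = (1/9)(8/8)(7/7) = 1/9.
Weighting by the prior gives 1/11 · 0 = 0, 2/11 · 1/14 = 1/77, 4/11 · 10/63 = 40/693, 2/11 · 1/6 = 1/33, 2/11 · 1/9 = 2/99; summing to 4/33.
Dividing through by the total gives posterior P(r = 1 | data) = 0, P(r = 3 | data) = 3/28, P(r = 5 | data) = 10/21, P(r = 7 | data) = 1/4, P(r = 8 | data) = 1/6.
The predictive probability is P(yellow next | data) = (1/6)(3/28) + (1/2)(10/21) + (5/6)(1/4) + (1)(1/6) = 53/84.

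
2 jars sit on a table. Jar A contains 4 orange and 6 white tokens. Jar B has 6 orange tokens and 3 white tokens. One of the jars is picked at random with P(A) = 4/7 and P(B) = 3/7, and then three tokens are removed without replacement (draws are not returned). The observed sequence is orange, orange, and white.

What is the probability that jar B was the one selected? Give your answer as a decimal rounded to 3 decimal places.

The likelihood of the observed sequence under each hypothesis: P(data | jar A) = (4/10)(3/9)(6/8) = 1/10; P(data | jar B) = (6/9)(5/8)(3/7) = 5/28.
Weighting by the prior gives 4/7 · 1/10 = 2/35, 3/7 · 5/28 = 15/196; with total 131/980.
By Bayes' rule, P(jar B | data) = (15/196) / (131/980) = 75/131.

0.573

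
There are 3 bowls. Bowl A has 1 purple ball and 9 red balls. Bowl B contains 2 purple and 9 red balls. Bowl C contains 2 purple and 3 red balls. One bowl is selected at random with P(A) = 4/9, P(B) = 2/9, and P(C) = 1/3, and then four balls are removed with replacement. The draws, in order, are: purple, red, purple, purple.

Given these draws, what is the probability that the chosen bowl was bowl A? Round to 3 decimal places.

For each hypothesis, P(data | H) works out to: P(data | bowl A) = (1/10)(9/10)(1/10)(1/10) = 0.0009; P(data | bowl B) = (2/11)(9/11)(2/11)(2/11) = 0.0049177; P(data | bowl C) = (2/5)(3/5)(2/5)(2/5) = 0.0384.
The prior-weighted likelihoods are 4/9 · 0.0009 = 0.0004, 2/9 · 0.0049177 = 0.0010928, 1/3 · 0.0384 = 0.0128; with total 0.014293.
By Bayes' rule, P(bowl A | data) = (0.0004) / (0.014293) = 0.027986.

0.028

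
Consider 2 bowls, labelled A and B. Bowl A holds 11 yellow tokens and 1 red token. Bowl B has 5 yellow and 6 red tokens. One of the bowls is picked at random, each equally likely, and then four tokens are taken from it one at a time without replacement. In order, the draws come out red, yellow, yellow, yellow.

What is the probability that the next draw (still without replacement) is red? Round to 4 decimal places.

0.2521

The likelihood of the observed sequence under each hypothesis: P(data | bowl A) = (1/12)(11/11)(10/10)(9/9) = 1/12; P(data | bowl B) = (6/11)(5/10)(4/9)(3/8) = 1/22.
The prior-weighted likelihoods are 1/2 · 1/12 = 1/24, 1/2 · 1/22 = 1/44; summing to 17/264.
The posterior is then P(bowl A | data) = 11/17, P(bowl B | data) = 6/17.
The predictive probability is P(red next | data) = (0)(11/17) + (5/7)(6/17) = 30/119.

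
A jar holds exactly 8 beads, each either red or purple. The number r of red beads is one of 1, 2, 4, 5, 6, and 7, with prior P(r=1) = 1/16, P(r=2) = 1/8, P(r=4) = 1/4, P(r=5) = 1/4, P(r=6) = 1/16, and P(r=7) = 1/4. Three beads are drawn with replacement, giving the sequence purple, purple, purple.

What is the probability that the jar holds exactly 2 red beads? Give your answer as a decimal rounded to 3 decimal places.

0.375

For each hypothesis, P(data | H) works out to: P(data | r = 1) = (7/8)(7/8)(7/8) = 0.66992; P(data | r = 2) = (6/8)(6/8)(6/8) = 0.42188; P(data | r = 4) = (4/8)(4/8)(4/8) = 0.125; P(data | r = 5) = (3/8)(3/8)(3/8) = 0.052734; P(data | r = 6) = (2/8)(2/8)(2/8) = 0.015625; P(data | r = 7) = (1/8)(1/8)(1/8) = 0.0019531.
Multiplying each by its prior: 1/16 · 0.66992 = 0.04187, 1/8 · 0.42188 = 0.052734, 1/4 · 0.125 = 0.03125, 1/4 · 0.052734 = 0.013184, 1/16 · 0.015625 = 0.00097656, 1/4 · 0.0019531 = 0.00048828; with total 0.1405.
By Bayes' rule, P(r = 2 | data) = (0.052734) / (0.1405) = 0.37533.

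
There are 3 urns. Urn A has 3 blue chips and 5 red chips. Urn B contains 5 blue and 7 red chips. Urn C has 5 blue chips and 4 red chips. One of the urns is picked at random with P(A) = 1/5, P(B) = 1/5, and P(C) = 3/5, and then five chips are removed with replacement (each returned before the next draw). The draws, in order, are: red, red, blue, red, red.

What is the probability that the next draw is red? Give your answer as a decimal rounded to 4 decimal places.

The likelihood of the observed sequence under each hypothesis: P(data | urn A) = (5/8)(5/8)(3/8)(5/8)(5/8) = 0.05722; P(data | urn B) = (7/12)(7/12)(5/12)(7/12)(7/12) = 0.048245; P(data | urn C) = (4/9)(4/9)(5/9)(4/9)(4/9) = 0.021677.
Weighting by the prior gives 1/5 · 0.05722 = 0.011444, 1/5 · 0.048245 = 0.0096491, 3/5 · 0.021677 = 0.013006; these sum to 0.034099.
Normalising, the posterior is P(urn A | data) = 0.33561, P(urn B | data) = 0.28297, P(urn C | data) = 0.38142.
So P(red next | data) = Σ P(red next | H) P(H | data) = (5/8)(0.33561) + (7/12)(0.28297) + (4/9)(0.38142) = 0.54434.

0.5443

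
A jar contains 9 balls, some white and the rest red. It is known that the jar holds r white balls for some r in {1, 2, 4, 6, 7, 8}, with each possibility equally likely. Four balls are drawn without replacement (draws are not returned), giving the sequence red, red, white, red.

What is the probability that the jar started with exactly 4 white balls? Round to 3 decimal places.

The likelihood of the observed sequence under each hypothesis: P(data | r = 1) = (8/9)(7/8)(1/7)(6/6) = 1/9; P(data | r = 2) = (7/9)(6/8)(2/7)(5/6) = 5/36; P(data | r = 4) = (5/9)(4/8)(4/7)(3/6) = 5/63; P(data | r = 6) = (3/9)(2/8)(6/7)(1/6) = 1/84; P(data | r = 7) = (2/9)(1/8)(7/7)(0/6) = 0; P(data | r = 8) = (1/9)(0/8) = 0.
Multiplying each by its prior: 1/6 · 1/9 = 1/54, 1/6 · 5/36 = 5/216, 1/6 · 5/63 = 5/378, 1/6 · 1/84 = 1/504, 1/6 · 0 = 0, 1/6 · 0 = 0; these sum to 43/756.
Hence P(r = 4 | data) = (5/378) / (43/756) = 10/43.

0.233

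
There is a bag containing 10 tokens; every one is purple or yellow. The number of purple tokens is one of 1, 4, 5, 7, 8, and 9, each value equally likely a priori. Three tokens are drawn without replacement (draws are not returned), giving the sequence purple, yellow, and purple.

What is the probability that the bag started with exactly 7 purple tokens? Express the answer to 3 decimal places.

Under each hypothesis, the probability of the observed sequence is: P(data | r = 1) = (1/10)(9/9)(0/8) = 0; P(data | r = 4) = (4/10)(6/9)(3/8) = 0.1; P(data | r = 5) = (5/10)(5/9)(4/8) = 0.13889; P(data | r = 7) = (7/10)(3/9)(6/8) = 0.175; P(data | r = 8) = (8/10)(2/9)(7/8) = 0.15556; P(data | r = 9) = (9/10)(1/9)(8/8) = 0.1.
Weighting by the prior gives 1/6 · 0 = 0, 1/6 · 0.1 = 0.016667, 1/6 · 0.13889 = 0.023148, 1/6 · 0.175 = 0.029167, 1/6 · 0.15556 = 0.025926, 1/6 · 0.1 = 0.016667; summing to 0.11157.
So P(r = 7 | data) = (0.029167) / (0.11157) = 0.26141.

0.261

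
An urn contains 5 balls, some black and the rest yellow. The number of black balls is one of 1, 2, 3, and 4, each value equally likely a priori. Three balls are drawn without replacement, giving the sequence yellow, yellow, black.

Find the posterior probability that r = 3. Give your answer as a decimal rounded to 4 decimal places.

The likelihood of the observed sequence under each hypothesis: P(data | r = 1) = (4/5)(3/4)(1/3) = 1/5; P(data | r = 2) = (3/5)(2/4)(2/3) = 1/5; P(data | r = 3) = (2/5)(1/4)(3/3) = 1/10; P(data | r = 4) = (1/5)(0/4) = 0.
Weighting by the prior gives 1/4 · 1/5 = 1/20, 1/4 · 1/5 = 1/20, 1/4 · 1/10 = 1/40, 1/4 · 0 = 0; these sum to 1/8.
Hence P(r = 3 | data) = (1/40) / (1/8) = 1/5.

0.2000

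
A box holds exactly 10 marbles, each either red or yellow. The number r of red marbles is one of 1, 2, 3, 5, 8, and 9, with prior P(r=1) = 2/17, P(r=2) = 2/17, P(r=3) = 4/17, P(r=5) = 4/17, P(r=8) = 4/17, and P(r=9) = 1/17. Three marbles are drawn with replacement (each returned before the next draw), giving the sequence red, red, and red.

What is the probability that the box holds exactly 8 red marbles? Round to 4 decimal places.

0.6018

Compute the likelihood of the observed sequence for each case: P(data | r = 1) = (1/10)(1/10)(1/10) = 0.001; P(data | r = 2) = (2/10)(2/10)(2/10) = 0.008; P(data | r = 3) = (3/10)(3/10)(3/10) = 0.027; P(data | r = 5) = (5/10)(5/10)(5/10) = 0.125; P(data | r = 8) = (8/10)(8/10)(8/10) = 0.512; P(data | r = 9) = (9/10)(9/10)(9/10) = 0.729.
Multiplying each by its prior: 2/17 · 0.001 = 0.00011765, 2/17 · 0.008 = 0.00094118, 4/17 · 0.027 = 0.0063529, 4/17 · 0.125 = 0.029412, 4/17 · 0.512 = 0.12047, 1/17 · 0.729 = 0.042882; these sum to 0.20018.
So P(r = 8 | data) = (0.12047) / (0.20018) = 0.60182.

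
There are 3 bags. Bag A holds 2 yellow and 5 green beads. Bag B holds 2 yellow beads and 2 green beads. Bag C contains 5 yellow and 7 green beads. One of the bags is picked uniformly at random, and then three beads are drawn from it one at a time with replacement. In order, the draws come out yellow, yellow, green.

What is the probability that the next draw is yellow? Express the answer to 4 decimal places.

For each hypothesis, P(data | H) works out to: P(data | bag A) = (2/7)(2/7)(5/7) = 0.058309; P(data | bag B) = (2/4)(2/4)(2/4) = 0.125; P(data | bag C) = (5/12)(5/12)(7/12) = 0.10127.
Multiplying each by its prior: 1/3 · 0.058309 = 0.019436, 1/3 · 0.125 = 0.041667, 1/3 · 0.10127 = 0.033758; summing to 0.094861.
Normalising, the posterior is P(bag A | data) = 0.20489, P(bag B | data) = 0.43924, P(bag C | data) = 0.35587.
Averaging over the posterior, P(yellow next | data) = (2/7)(0.20489) + (1/2)(0.43924) + (5/12)(0.35587) = 0.42644.

0.4264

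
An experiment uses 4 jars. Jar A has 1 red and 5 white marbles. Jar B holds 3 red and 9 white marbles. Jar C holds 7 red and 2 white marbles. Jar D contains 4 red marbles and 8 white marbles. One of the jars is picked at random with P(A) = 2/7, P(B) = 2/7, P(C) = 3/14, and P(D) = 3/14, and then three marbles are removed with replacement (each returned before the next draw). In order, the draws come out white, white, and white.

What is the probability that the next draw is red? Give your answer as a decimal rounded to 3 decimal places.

0.229

For each hypothesis, P(data | H) works out to: P(data | jar A) = (5/6)(5/6)(5/6) = 0.5787; P(data | jar B) = (9/12)(9/12)(9/12) = 0.42188; P(data | jar C) = (2/9)(2/9)(2/9) = 0.010974; P(data | jar D) = (8/12)(8/12)(8/12) = 0.2963.
The prior-weighted likelihoods are 2/7 · 0.5787 = 0.16534, 2/7 · 0.42188 = 0.12054, 3/14 · 0.010974 = 0.0023516, 3/14 · 0.2963 = 0.063492; summing to 0.35172.
Dividing through by the total gives posterior P(jar A | data) = 0.4701, P(jar B | data) = 0.3427, P(jar C | data) = 0.0066858, P(jar D | data) = 0.18052.
Averaging over the posterior, P(red next | data) = (1/6)(0.4701) + (1/4)(0.3427) + (7/9)(0.0066858) + (1/3)(0.18052) = 0.2294.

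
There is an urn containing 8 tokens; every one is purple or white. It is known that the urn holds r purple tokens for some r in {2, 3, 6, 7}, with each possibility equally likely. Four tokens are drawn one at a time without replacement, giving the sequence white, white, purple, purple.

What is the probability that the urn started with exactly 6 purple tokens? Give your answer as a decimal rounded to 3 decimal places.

0.250

Under each hypothesis, the probability of the observed sequence is: P(data | r = 2) = (6/8)(5/7)(2/6)(1/5) = 1/28; P(data | r = 3) = (5/8)(4/7)(3/6)(2/5) = 1/14; P(data | r = 6) = (2/8)(1/7)(6/6)(5/5) = 1/28; P(data | r = 7) = (1/8)(0/7) = 0.
Multiplying each by its prior: 1/4 · 1/28 = 1/112, 1/4 · 1/14 = 1/56, 1/4 · 1/28 = 1/112, 1/4 · 0 = 0; these sum to 1/28.
By Bayes' rule, P(r = 6 | data) = (1/112) / (1/28) = 1/4.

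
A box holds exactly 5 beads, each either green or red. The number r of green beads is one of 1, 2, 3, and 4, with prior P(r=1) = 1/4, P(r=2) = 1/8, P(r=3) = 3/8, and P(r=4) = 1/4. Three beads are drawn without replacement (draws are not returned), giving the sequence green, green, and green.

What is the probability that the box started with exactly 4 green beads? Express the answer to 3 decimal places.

0.727

For each hypothesis, P(data | H) works out to: P(data | r = 1) = (1/5)(0/4) = 0; P(data | r = 2) = (2/5)(1/4)(0/3) = 0; P(data | r = 3) = (3/5)(2/4)(1/3) = 1/10; P(data | r = 4) = (4/5)(3/4)(2/3) = 2/5.
The prior-weighted likelihoods are 1/4 · 0 = 0, 1/8 · 0 = 0, 3/8 · 1/10 = 3/80, 1/4 · 2/5 = 1/10; these sum to 11/80.
Hence P(r = 4 | data) = (1/10) / (11/80) = 8/11.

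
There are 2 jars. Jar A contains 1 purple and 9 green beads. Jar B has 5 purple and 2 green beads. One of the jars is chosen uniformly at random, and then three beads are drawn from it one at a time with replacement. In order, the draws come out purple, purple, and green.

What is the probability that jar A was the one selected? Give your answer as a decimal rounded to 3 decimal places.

0.058

Compute the likelihood of the observed sequence for each case: P(data | jar A) = (1/10)(1/10)(9/10) = 0.009; P(data | jar B) = (5/7)(5/7)(2/7) = 0.14577.
Weighting by the prior gives 1/2 · 0.009 = 0.0045, 1/2 · 0.14577 = 0.072886; these sum to 0.077386.
Hence P(jar A | data) = (0.0045) / (0.077386) = 0.05815.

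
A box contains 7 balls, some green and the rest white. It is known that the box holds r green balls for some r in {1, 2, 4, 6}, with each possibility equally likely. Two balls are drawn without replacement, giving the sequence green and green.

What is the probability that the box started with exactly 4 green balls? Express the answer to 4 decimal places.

Under each hypothesis, the probability of the observed sequence is: P(data | r = 1) = (1/7)(0/6) = 0; P(data | r = 2) = (2/7)(1/6) = 1/21; P(data | r = 4) = (4/7)(3/6) = 2/7; P(data | r = 6) = (6/7)(5/6) = 5/7.
Multiplying each by its prior: 1/4 · 0 = 0, 1/4 · 1/21 = 1/84, 1/4 · 2/7 = 1/14, 1/4 · 5/7 = 5/28; summing to 11/42.
By Bayes' rule, P(r = 4 | data) = (1/14) / (11/42) = 3/11.

0.2727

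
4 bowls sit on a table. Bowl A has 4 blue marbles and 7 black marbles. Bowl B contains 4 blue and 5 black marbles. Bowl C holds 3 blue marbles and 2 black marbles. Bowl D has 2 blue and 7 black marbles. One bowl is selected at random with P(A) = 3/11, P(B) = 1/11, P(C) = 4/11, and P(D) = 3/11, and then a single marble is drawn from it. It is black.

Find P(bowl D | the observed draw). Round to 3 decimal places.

0.365

For each hypothesis, P(data | H) works out to: P(data | bowl A) = (7/11) = 0.63636; P(data | bowl B) = (5/9) = 0.55556; P(data | bowl C) = (2/5) = 0.4; P(data | bowl D) = (7/9) = 0.77778.
The prior-weighted likelihoods are 3/11 · 0.63636 = 0.17355, 1/11 · 0.55556 = 0.050505, 4/11 · 0.4 = 0.14545, 3/11 · 0.77778 = 0.21212; these sum to 0.58163.
Hence P(bowl D | data) = (0.21212) / (0.58163) = 0.3647.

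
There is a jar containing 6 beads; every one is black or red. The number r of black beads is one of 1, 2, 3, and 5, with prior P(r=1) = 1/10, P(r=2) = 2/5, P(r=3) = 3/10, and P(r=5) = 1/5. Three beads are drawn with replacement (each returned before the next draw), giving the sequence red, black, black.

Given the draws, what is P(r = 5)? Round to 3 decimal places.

Compute the likelihood of the observed sequence for each case: P(data | r = 1) = (5/6)(1/6)(1/6) = 5/216; P(data | r = 2) = (4/6)(2/6)(2/6) = 2/27; P(data | r = 3) = (3/6)(3/6)(3/6) = 1/8; P(data | r = 5) = (1/6)(5/6)(5/6) = 25/216.
Multiplying each by its prior: 1/10 · 5/216 = 1/432, 2/5 · 2/27 = 4/135, 3/10 · 1/8 = 3/80, 1/5 · 25/216 = 5/216; these sum to 5/54.
So P(r = 5 | data) = (5/216) / (5/54) = 1/4.

0.250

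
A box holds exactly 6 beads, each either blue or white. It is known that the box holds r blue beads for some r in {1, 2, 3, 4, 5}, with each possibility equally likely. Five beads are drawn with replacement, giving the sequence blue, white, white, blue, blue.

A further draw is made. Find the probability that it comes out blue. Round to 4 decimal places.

The likelihood of the observed sequence under each hypothesis: P(data | r = 1) = (1/6)(5/6)(5/6)(1/6)(1/6) = 0.003215; P(data | r = 2) = (2/6)(4/6)(4/6)(2/6)(2/6) = 0.016461; P(data | r = 3) = (3/6)(3/6)(3/6)(3/6)(3/6) = 0.03125; P(data | r = 4) = (4/6)(2/6)(2/6)(4/6)(4/6) = 0.032922; P(data | r = 5) = (5/6)(1/6)(1/6)(5/6)(5/6) = 0.016075.
The prior-weighted likelihoods are 1/5 · 0.003215 = 0.000643, 1/5 · 0.016461 = 0.0032922, 1/5 · 0.03125 = 0.00625, 1/5 · 0.032922 = 0.0065844, 1/5 · 0.016075 = 0.003215; summing to 0.019985.
The posterior is then P(r = 1 | data) = 0.032175, P(r = 2 | data) = 0.16474, P(r = 3 | data) = 0.31274, P(r = 4 | data) = 0.32947, P(r = 5 | data) = 0.16088.
Averaging over the posterior, P(blue next | data) = (1/6)(0.032175) + (1/3)(0.16474) + (1/2)(0.31274) + (2/3)(0.32947) + (5/6)(0.16088) = 0.57036.

0.5704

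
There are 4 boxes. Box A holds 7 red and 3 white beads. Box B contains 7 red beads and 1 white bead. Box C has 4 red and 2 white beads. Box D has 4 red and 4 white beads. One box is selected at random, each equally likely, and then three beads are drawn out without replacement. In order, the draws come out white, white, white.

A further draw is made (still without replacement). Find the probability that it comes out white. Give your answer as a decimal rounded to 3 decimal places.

0.179

Under each hypothesis, the probability of the observed sequence is: P(data | box A) = (3/10)(2/9)(1/8) = 0.0083333; P(data | box B) = (1/8)(0/7) = 0; P(data | box C) = (2/6)(1/5)(0/4) = 0; P(data | box D) = (4/8)(3/7)(2/6) = 0.071429.
Weighting by the prior gives 1/4 · 0.0083333 = 0.0020833, 1/4 · 0 = 0, 1/4 · 0 = 0, 1/4 · 0.071429 = 0.017857; summing to 0.01994.
Dividing through by the total gives posterior P(box A | data) = 0.10448, P(box B | data) = 0, P(box C | data) = 0, P(box D | data) = 0.89552.
So P(white next | data) = Σ P(white next | H) P(H | data) = (0)(0.10448) + (1/5)(0.89552) = 0.1791.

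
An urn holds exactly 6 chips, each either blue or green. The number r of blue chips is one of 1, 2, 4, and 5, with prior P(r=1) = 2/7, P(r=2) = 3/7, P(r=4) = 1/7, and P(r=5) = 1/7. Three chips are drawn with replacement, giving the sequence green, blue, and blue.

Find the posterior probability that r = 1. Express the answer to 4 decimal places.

0.0870

The likelihood of the observed sequence under each hypothesis: P(data | r = 1) = (5/6)(1/6)(1/6) = 0.023148; P(data | r = 2) = (4/6)(2/6)(2/6) = 0.074074; P(data | r = 4) = (2/6)(4/6)(4/6) = 0.14815; P(data | r = 5) = (1/6)(5/6)(5/6) = 0.11574.
The prior-weighted likelihoods are 2/7 · 0.023148 = 0.0066138, 3/7 · 0.074074 = 0.031746, 1/7 · 0.14815 = 0.021164, 1/7 · 0.11574 = 0.016534; with total 0.076058.
Therefore the posterior P(r = 1 | data) = (0.0066138) / (0.076058) = 0.086957.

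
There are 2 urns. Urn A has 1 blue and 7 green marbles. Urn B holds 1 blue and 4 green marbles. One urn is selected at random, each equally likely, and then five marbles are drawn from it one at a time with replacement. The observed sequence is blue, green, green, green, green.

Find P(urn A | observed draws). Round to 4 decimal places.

0.4721

For each hypothesis, P(data | H) works out to: P(data | urn A) = (1/8)(7/8)(7/8)(7/8)(7/8) = 0.073273; P(data | urn B) = (1/5)(4/5)(4/5)(4/5)(4/5) = 0.08192.
Weighting by the prior gives 1/2 · 0.073273 = 0.036636, 1/2 · 0.08192 = 0.04096; these sum to 0.077596.
Therefore the posterior P(urn A | data) = (0.036636) / (0.077596) = 0.47214.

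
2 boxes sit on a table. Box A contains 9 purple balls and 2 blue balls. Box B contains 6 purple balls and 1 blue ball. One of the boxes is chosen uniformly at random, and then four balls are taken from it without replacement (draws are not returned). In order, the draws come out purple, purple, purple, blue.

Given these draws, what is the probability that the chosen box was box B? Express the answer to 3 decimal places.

0.529

Under each hypothesis, the probability of the observed sequence is: P(data | box A) = (9/11)(8/10)(7/9)(2/8) = 7/55; P(data | box B) = (6/7)(5/6)(4/5)(1/4) = 1/7.
The prior-weighted likelihoods are 1/2 · 7/55 = 7/110, 1/2 · 1/7 = 1/14; summing to 52/385.
By Bayes' rule, P(box B | data) = (1/14) / (52/385) = 55/104.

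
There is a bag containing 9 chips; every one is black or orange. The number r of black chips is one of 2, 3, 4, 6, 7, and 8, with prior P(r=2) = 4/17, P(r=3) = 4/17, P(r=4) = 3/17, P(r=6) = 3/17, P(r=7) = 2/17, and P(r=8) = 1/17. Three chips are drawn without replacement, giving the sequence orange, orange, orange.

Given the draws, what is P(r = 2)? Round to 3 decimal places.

Compute the likelihood of the observed sequence for each case: P(data | r = 2) = (7/9)(6/8)(5/7) = 0.41667; P(data | r = 3) = (6/9)(5/8)(4/7) = 0.2381; P(data | r = 4) = (5/9)(4/8)(3/7) = 0.11905; P(data | r = 6) = (3/9)(2/8)(1/7) = 0.011905; P(data | r = 7) = (2/9)(1/8)(0/7) = 0; P(data | r = 8) = (1/9)(0/8) = 0.
Multiplying each by its prior: 4/17 · 0.41667 = 0.098039, 4/17 · 0.2381 = 0.056022, 3/17 · 0.11905 = 0.021008, 3/17 · 0.011905 = 0.0021008, 2/17 · 0 = 0, 1/17 · 0 = 0; these sum to 0.17717.
Therefore the posterior P(r = 2 | data) = (0.098039) / (0.17717) = 0.55336.

0.553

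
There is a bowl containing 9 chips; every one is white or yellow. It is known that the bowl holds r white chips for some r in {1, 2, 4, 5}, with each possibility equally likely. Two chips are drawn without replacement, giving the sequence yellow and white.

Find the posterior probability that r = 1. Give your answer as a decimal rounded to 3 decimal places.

Under each hypothesis, the probability of the observed sequence is: P(data | r = 1) = (8/9)(1/8) = 1/9; P(data | r = 2) = (7/9)(2/8) = 7/36; P(data | r = 4) = (5/9)(4/8) = 5/18; P(data | r = 5) = (4/9)(5/8) = 5/18.
Weighting by the prior gives 1/4 · 1/9 = 1/36, 1/4 · 7/36 = 7/144, 1/4 · 5/18 = 5/72, 1/4 · 5/18 = 5/72; summing to 31/144.
Therefore the posterior P(r = 1 | data) = (1/36) / (31/144) = 4/31.

0.129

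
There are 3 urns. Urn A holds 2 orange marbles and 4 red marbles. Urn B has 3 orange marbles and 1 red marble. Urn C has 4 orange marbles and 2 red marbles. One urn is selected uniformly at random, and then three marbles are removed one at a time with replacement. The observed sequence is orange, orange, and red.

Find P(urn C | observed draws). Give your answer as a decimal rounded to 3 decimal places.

0.408

The likelihood of the observed sequence under each hypothesis: P(data | urn A) = (2/6)(2/6)(4/6) = 0.074074; P(data | urn B) = (3/4)(3/4)(1/4) = 0.14062; P(data | urn C) = (4/6)(4/6)(2/6) = 0.14815.
The prior-weighted likelihoods are 1/3 · 0.074074 = 0.024691, 1/3 · 0.14062 = 0.046875, 1/3 · 0.14815 = 0.049383; these sum to 0.12095.
Therefore the posterior P(urn C | data) = (0.049383) / (0.12095) = 0.40829.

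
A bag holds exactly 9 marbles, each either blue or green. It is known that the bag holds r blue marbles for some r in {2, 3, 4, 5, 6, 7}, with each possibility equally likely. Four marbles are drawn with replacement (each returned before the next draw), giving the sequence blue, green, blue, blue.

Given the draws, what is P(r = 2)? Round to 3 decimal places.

0.024

For each hypothesis, P(data | H) works out to: P(data | r = 2) = (2/9)(7/9)(2/9)(2/9) = 0.0085353; P(data | r = 3) = (3/9)(6/9)(3/9)(3/9) = 0.024691; P(data | r = 4) = (4/9)(5/9)(4/9)(4/9) = 0.048773; P(data | r = 5) = (5/9)(4/9)(5/9)(5/9) = 0.076208; P(data | r = 6) = (6/9)(3/9)(6/9)(6/9) = 0.098765; P(data | r = 7) = (7/9)(2/9)(7/9)(7/9) = 0.10456.
Weighting by the prior gives 1/6 · 0.0085353 = 0.0014225, 1/6 · 0.024691 = 0.0041152, 1/6 · 0.048773 = 0.0081288, 1/6 · 0.076208 = 0.012701, 1/6 · 0.098765 = 0.016461, 1/6 · 0.10456 = 0.017426; summing to 0.060255.
Therefore the posterior P(r = 2 | data) = (0.0014225) / (0.060255) = 0.023609.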